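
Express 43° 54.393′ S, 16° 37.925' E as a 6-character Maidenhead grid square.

JE86hc

Offset from 180°W / 90°S: lon 196.6321°, lat 46.0934°.
Field: 196.6321/20 → 9 → J, 46.0934/10 → 4 → E; chars JE.
Square: 16.6321/2 → 8, 6.0934/1 → 6; chars 86.
Subsquare: 0.6321/0.0833333 → 7 → h, 0.0934/0.0416667 → 2 → c; chars hc.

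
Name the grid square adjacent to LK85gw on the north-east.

Longitude subsquare g = 6; +1 → 7 = h.
Latitude subsquare w = 22; +1 → 23 = x.

LK85hx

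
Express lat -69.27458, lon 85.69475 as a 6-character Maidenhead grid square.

NC20ur

Offset from 180°W / 90°S: lon 265.6947°, lat 20.7254°.
Field: lon ⌊265.6947/20⌋ = 13 → N; lat ⌊20.7254/10⌋ = 2 → C.
Square: lon ⌊5.6947/2⌋ = 2; lat ⌊0.7254/1⌋ = 0.
Subsquare: lon ⌊1.6947/0.0833333⌋ = 20 → u; lat ⌊0.7254/0.0416667⌋ = 17 → r.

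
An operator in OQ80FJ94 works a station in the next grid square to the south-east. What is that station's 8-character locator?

OQ80gj03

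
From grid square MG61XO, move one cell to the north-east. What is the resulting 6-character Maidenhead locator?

MG71ap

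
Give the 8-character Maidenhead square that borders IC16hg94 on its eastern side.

IC16ig04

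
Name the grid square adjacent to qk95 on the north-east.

Longitude square 9; +1 → 10, wraps to 0, carry into field.
Longitude field Q = 16; +1 → 17 = R.
Latitude square 5; +1 → 6.

RK06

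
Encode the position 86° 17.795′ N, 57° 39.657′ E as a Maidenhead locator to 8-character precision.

LR86th91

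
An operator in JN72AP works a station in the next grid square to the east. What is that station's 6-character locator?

JN72bp

Longitude subsquare a = 0; +1 → 1 = b.
The latitude characters are unchanged.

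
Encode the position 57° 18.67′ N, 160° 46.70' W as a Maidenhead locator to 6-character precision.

AO97oh

Add 180° to longitude and 90° to latitude: 19.2217, 147.3112.
Field: lon ⌊19.2217/20⌋ = 0 → A; lat ⌊147.3112/10⌋ = 14 → O.
Square: lon ⌊19.2217/2⌋ = 9; lat ⌊7.3112/1⌋ = 7.
Subsquare: lon ⌊1.2217/0.0833333⌋ = 14 → o; lat ⌊0.3112/0.0416667⌋ = 7 → h.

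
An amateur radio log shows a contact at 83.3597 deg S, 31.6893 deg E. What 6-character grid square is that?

KA56up

Offset from 180°W / 90°S: lon 211.6893°, lat 6.6403°.
Field: 211.6893/20 → 10 → K, 6.6403/10 → 0 → A; chars KA.
Square: 11.6893/2 → 5, 6.6403/1 → 6; chars 56.
Subsquare: 1.6893/0.0833333 → 20 → u, 0.6403/0.0416667 → 15 → p; chars up.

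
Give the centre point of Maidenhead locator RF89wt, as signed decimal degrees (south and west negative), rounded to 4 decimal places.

-30.1875, 177.8750

Field R=17, F=5: +17·20° lon, +5·10° lat → SW at lon 160°, lat -40°.
Square 8, 9: +8·2° lon, +9·1° lat → SW at lon 176°, lat -31°.
Subsquare w=22, t=19: +22·0.0833333° lon, +19·0.0416667° lat → SW at lon 177.833°, lat -30.2083°.
Cell spans 0.0833333° lon × 0.0416667° lat. Centre is SW corner plus half of each.
latitude -30.1875, longitude 177.8750.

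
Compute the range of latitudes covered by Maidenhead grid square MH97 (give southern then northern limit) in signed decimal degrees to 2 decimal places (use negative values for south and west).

-13.00, -12.00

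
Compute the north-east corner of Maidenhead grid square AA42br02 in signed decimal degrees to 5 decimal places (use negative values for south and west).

Field A=0, A=0: +0·20° lon, +0·10° lat → SW at lon -180°, lat -90°.
Square 4, 2: +4·2° lon, +2·1° lat → SW at lon -172°, lat -88°.
Subsquare b=1, r=17: +1·0.0833333° lon, +17·0.0416667° lat → SW at lon -171.917°, lat -87.2917°.
Extended square 0, 2: +0·0.00833333° lon, +2·0.00416667° lat → SW at lon -171.917°, lat -87.2833°.
Cell spans 0.00833333° lon × 0.00416667° lat. NE corner is SW corner plus one full cell.
latitude -87.27917, longitude -171.90833.

-87.27917, -171.90833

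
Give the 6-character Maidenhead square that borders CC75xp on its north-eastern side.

CC85aq

Longitude subsquare x = 23; +1 → 24, wraps to 0 = a, carry into square.
Longitude square 7; +1 → 8.
Latitude subsquare p = 15; +1 → 16 = q.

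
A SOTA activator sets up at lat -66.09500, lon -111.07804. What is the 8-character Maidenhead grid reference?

Offset from 180°W / 90°S: lon 68.92196°, lat 23.90500°.
Field: 68.92196/20 → 3 → D, 23.90500/10 → 2 → C; chars DC.
Square: 8.92196/2 → 4, 3.90500/1 → 3; chars 43.
Subsquare: 0.92196/0.0833333 → 11 → l, 0.90500/0.0416667 → 21 → v; chars lv.
Extended square: 0.00529/0.00833333 → 0, 0.03000/0.00416667 → 7; chars 07.

DC43lv07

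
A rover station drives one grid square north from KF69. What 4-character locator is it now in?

KG60

Latitude square 9; +1 → 10, wraps to 0, carry into field.
Latitude field F = 5; +1 → 6 = G.
The longitude characters are unchanged.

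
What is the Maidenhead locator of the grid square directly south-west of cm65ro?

CM65qn

Longitude subsquare r = 17; −1 → 16 = q.
Latitude subsquare o = 14; −1 → 13 = n.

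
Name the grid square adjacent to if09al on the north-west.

HF99xm

Longitude subsquare a = 0; −1 → -1, wraps to 23 = x, carry into square.
Longitude square 0; −1 → -1, wraps to 9, carry into field.
Longitude field I = 8; −1 → 7 = H.
Latitude subsquare l = 11; +1 → 12 = m.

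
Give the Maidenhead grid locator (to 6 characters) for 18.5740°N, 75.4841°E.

Shift to the Maidenhead origin (180°W, 90°S): lon 255.4841, lat 108.5740.
Field (20°×10°, letters A–R): lon ⌊255.4841/20⌋ = 12 → M; lat ⌊108.5740/10⌋ = 10 → K.
Square (2°×1°, digits 0–9): lon ⌊15.4841/2⌋ = 7; lat ⌊8.5740/1⌋ = 8.
Subsquare (5′×2.5′, letters a–x): lon ⌊1.4841/0.0833333⌋ = 17 → r; lat ⌊0.5740/0.0416667⌋ = 13 → n.

MK78rn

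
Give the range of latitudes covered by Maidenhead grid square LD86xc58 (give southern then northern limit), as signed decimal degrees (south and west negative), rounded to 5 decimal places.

-53.88333, -53.87917

Field L=11, D=3: +11·20° lon, +3·10° lat → SW at lon 40°, lat -60°.
Square 8, 6: +8·2° lon, +6·1° lat → SW at lon 56°, lat -54°.
Subsquare x=23, c=2: +23·0.0833333° lon, +2·0.0416667° lat → SW at lon 57.9167°, lat -53.9167°.
Extended square 5, 8: +5·0.00833333° lon, +8·0.00416667° lat → SW at lon 57.9583°, lat -53.8833°.
Cell spans 0.00833333° lon × 0.00416667° lat.
south -53.88333, north -53.87917.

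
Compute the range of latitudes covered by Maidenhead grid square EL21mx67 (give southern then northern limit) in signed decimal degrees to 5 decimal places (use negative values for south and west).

21.98750, 21.99167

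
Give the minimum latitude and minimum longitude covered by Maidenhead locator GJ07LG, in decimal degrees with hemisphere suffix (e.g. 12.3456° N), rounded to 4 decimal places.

Field G=6, J=9: +6·20° lon, +9·10° lat → SW at lon -60°, lat 0°.
Square 0, 7: +0·2° lon, +7·1° lat → SW at lon -60°, lat 7°.
Subsquare l=11, g=6: +11·0.0833333° lon, +6·0.0416667° lat → SW at lon -59.0833°, lat 7.25°.
latitude 7.2500° N, longitude 59.0833° W.

7.2500° N, 59.0833° W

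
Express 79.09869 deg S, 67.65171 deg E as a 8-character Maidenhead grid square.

MB30tv86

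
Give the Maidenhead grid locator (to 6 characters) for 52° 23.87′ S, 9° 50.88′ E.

JD47wo

Offset from 180°W / 90°S: lon 189.8480°, lat 37.6022°.
Field (20°×10°, letters A–R): 189.8480/20 → 9 → J, 37.6022/10 → 3 → D; chars JD.
Square (2°×1°, digits 0–9): 9.8480/2 → 4, 7.6022/1 → 7; chars 47.
Subsquare (5′×2.5′, letters a–x): 1.8480/0.0833333 → 22 → w, 0.6022/0.0416667 → 14 → o; chars wo.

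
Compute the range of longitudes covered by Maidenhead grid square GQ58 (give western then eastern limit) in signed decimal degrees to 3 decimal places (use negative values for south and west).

-50.000, -48.000

Field G=6, Q=16: +6·20° lon, +16·10° lat → SW at lon -60°, lat 70°.
Square 5, 8: +5·2° lon, +8·1° lat → SW at lon -50°, lat 78°.
Cell spans 2° lon × 1° lat.
west -50.000, east -48.000.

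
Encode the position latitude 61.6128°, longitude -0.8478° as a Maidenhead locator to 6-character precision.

IP91no

Shift to the Maidenhead origin (180°W, 90°S): lon 179.1522, lat 151.6128.
Field: lon ⌊179.1522/20⌋ = 8 → I; lat ⌊151.6128/10⌋ = 15 → P.
Square: lon ⌊19.1522/2⌋ = 9; lat ⌊1.6128/1⌋ = 1.
Subsquare: lon ⌊1.1522/0.0833333⌋ = 13 → n; lat ⌊0.6128/0.0416667⌋ = 14 → o.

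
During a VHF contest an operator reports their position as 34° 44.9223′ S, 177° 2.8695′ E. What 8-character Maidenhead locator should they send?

RF85mg50

Shift to the Maidenhead origin (180°W, 90°S): lon 357.04782, lat 55.25129.
Field: 357.04782/20 → 17 → R, 55.25129/10 → 5 → F; chars RF.
Square: 17.04782/2 → 8, 5.25129/1 → 5; chars 85.
Subsquare: 1.04782/0.0833333 → 12 → m, 0.25129/0.0416667 → 6 → g; chars mg.
Extended square: 0.04782/0.00833333 → 5, 0.00129/0.00416667 → 0; chars 50.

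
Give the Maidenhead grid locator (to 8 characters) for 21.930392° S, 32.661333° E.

Add 180° to longitude and 90° to latitude: 212.66133, 68.06961.
Field: 212.66133/20 → 10 → K, 68.06961/10 → 6 → G; chars KG.
Square: 12.66133/2 → 6, 8.06961/1 → 8; chars 68.
Subsquare: 0.66133/0.0833333 → 7 → h, 0.06961/0.0416667 → 1 → b; chars hb.
Extended square: 0.07800/0.00833333 → 9, 0.02794/0.00416667 → 6; chars 96.

KG68hb96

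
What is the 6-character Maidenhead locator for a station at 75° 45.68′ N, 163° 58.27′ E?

RQ15xs

Shift to the Maidenhead origin (180°W, 90°S): lon 343.9712, lat 165.7613.
Field (20°×10°, letters A–R): 343.9712/20 → 17 → R, 165.7613/10 → 16 → Q; chars RQ.
Square (2°×1°, digits 0–9): 3.9712/2 → 1, 5.7613/1 → 5; chars 15.
Subsquare (5′×2.5′, letters a–x): 1.9712/0.0833333 → 23 → x, 0.7613/0.0416667 → 18 → s; chars xs.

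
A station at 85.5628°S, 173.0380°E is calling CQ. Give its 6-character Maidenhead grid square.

RA64mk

Add 180° to longitude and 90° to latitude: 353.0380, 4.4372.
Field: 353.0380/20 → 17 → R, 4.4372/10 → 0 → A; chars RA.
Square: 13.0380/2 → 6, 4.4372/1 → 4; chars 64.
Subsquare: 1.0380/0.0833333 → 12 → m, 0.4372/0.0416667 → 10 → k; chars mk.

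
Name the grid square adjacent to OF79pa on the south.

OF78px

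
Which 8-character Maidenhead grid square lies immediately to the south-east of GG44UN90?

GG44vm09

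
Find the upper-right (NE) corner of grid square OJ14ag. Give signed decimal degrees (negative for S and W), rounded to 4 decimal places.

4.2917, 102.0833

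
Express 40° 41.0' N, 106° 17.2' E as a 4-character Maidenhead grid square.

Offset from 180°W / 90°S: lon 286.29°, lat 130.68°.
Field: 286.29/20 → 14 → O, 130.68/10 → 13 → N; chars ON.
Square: 6.29/2 → 3, 0.68/1 → 0; chars 30.

ON30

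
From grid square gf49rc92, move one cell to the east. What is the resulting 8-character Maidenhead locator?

GF49sc02

Longitude extended square 9; +1 → 10, wraps to 0, carry into subsquare.
Longitude subsquare r = 17; +1 → 18 = s.
The latitude characters are unchanged.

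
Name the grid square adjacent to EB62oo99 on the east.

Longitude extended square 9; +1 → 10, wraps to 0, carry into subsquare.
Longitude subsquare o = 14; +1 → 15 = p.
The latitude characters are unchanged.

EB62po09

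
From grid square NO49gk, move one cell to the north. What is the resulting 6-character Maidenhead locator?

Latitude subsquare k = 10; +1 → 11 = l.
The longitude characters are unchanged.

NO49gl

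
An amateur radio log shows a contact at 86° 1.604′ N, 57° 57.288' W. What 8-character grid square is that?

GR16aa56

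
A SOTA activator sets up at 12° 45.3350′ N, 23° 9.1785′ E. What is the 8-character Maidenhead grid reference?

KK12ns81

Shift to the Maidenhead origin (180°W, 90°S): lon 203.15297, lat 102.75558.
Field: lon ⌊203.15297/20⌋ = 10 → K; lat ⌊102.75558/10⌋ = 10 → K.
Square: lon ⌊3.15297/2⌋ = 1; lat ⌊2.75558/1⌋ = 2.
Subsquare: lon ⌊1.15297/0.0833333⌋ = 13 → n; lat ⌊0.75558/0.0416667⌋ = 18 → s.
Extended square: lon ⌊0.06964/0.00833333⌋ = 8; lat ⌊0.00558/0.00416667⌋ = 1.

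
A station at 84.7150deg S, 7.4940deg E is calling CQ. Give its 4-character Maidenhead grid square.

Shift to the Maidenhead origin (180°W, 90°S): lon 187.49, lat 5.28.
Field: lon ⌊187.49/20⌋ = 9 → J; lat ⌊5.28/10⌋ = 0 → A.
Square: lon ⌊7.49/2⌋ = 3; lat ⌊5.28/1⌋ = 5.

JA35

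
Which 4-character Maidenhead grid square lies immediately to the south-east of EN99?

FN08

Longitude square 9; +1 → 10, wraps to 0, carry into field.
Longitude field E = 4; +1 → 5 = F.
Latitude square 9; −1 → 8.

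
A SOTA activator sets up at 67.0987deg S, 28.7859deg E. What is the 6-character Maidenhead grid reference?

KC42jv

Add 180° to longitude and 90° to latitude: 208.7859, 22.9013.
Field: 208.7859/20 → 10 → K, 22.9013/10 → 2 → C; chars KC.
Square: 8.7859/2 → 4, 2.9013/1 → 2; chars 42.
Subsquare: 0.7859/0.0833333 → 9 → j, 0.9013/0.0416667 → 21 → v; chars jv.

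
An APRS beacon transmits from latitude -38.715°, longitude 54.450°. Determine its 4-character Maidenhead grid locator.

LF71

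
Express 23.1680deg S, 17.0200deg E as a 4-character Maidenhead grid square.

JG86

Shift to the Maidenhead origin (180°W, 90°S): lon 197.02, lat 66.83.
Field: lon ⌊197.02/20⌋ = 9 → J; lat ⌊66.83/10⌋ = 6 → G.
Square: lon ⌊17.02/2⌋ = 8; lat ⌊6.83/1⌋ = 6.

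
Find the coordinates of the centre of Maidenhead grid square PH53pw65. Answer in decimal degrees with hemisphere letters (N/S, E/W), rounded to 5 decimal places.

16.06042° S, 131.30417° E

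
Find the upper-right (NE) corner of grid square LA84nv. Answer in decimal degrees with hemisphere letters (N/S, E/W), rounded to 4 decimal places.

85.0833° S, 57.1667° E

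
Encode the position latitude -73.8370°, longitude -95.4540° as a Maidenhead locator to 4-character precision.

Shift to the Maidenhead origin (180°W, 90°S): lon 84.55, lat 16.16.
Field (20°×10°, letters A–R): lon ⌊84.55/20⌋ = 4 → E; lat ⌊16.16/10⌋ = 1 → B.
Square (2°×1°, digits 0–9): lon ⌊4.55/2⌋ = 2; lat ⌊6.16/1⌋ = 6.

EB26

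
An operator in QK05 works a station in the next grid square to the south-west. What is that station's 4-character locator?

PK94

Longitude square 0; −1 → -1, wraps to 9, carry into field.
Longitude field Q = 16; −1 → 15 = P.
Latitude square 5; −1 → 4.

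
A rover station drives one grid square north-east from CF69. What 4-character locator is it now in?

CG70

Longitude square 6; +1 → 7.
Latitude square 9; +1 → 10, wraps to 0, carry into field.
Latitude field F = 5; +1 → 6 = G.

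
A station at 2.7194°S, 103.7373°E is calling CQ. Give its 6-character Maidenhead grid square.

Add 180° to longitude and 90° to latitude: 283.7373, 87.2806.
Field: lon ⌊283.7373/20⌋ = 14 → O; lat ⌊87.2806/10⌋ = 8 → I.
Square: lon ⌊3.7373/2⌋ = 1; lat ⌊7.2806/1⌋ = 7.
Subsquare: lon ⌊1.7373/0.0833333⌋ = 20 → u; lat ⌊0.2806/0.0416667⌋ = 6 → g.

OI17ug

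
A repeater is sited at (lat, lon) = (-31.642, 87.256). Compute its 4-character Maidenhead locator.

NF38

Offset from 180°W / 90°S: lon 267.26°, lat 58.36°.
Field: lon ⌊267.26/20⌋ = 13 → N; lat ⌊58.36/10⌋ = 5 → F.
Square: lon ⌊7.26/2⌋ = 3; lat ⌊8.36/1⌋ = 8.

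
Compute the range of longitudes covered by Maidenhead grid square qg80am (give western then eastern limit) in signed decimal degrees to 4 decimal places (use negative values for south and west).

Field Q=16, G=6: +16·20° lon, +6·10° lat → SW at lon 140°, lat -30°.
Square 8, 0: +8·2° lon, +0·1° lat → SW at lon 156°, lat -30°.
Subsquare a=0, m=12: +0·0.0833333° lon, +12·0.0416667° lat → SW at lon 156°, lat -29.5°.
Cell spans 0.0833333° lon × 0.0416667° lat.
west 156.0000, east 156.0833.

156.0000, 156.0833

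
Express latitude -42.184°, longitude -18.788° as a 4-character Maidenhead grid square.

IE07

Shift to the Maidenhead origin (180°W, 90°S): lon 161.21, lat 47.82.
Field (20°×10°, letters A–R): 161.21/20 → 8 → I, 47.82/10 → 4 → E; chars IE.
Square (2°×1°, digits 0–9): 1.21/2 → 0, 7.82/1 → 7; chars 07.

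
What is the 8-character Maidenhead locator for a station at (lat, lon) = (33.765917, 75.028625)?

Shift to the Maidenhead origin (180°W, 90°S): lon 255.02863, lat 123.76592.
Field: 255.02863/20 → 12 → M, 123.76592/10 → 12 → M; chars MM.
Square: 15.02863/2 → 7, 3.76592/1 → 3; chars 73.
Subsquare: 1.02863/0.0833333 → 12 → m, 0.76592/0.0416667 → 18 → s; chars ms.
Extended square: 0.02863/0.00833333 → 3, 0.01592/0.00416667 → 3; chars 33.

MM73ms33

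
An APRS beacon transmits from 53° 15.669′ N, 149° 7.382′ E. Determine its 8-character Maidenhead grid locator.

Offset from 180°W / 90°S: lon 329.12303°, lat 143.26115°.
Field: lon ⌊329.12303/20⌋ = 16 → Q; lat ⌊143.26115/10⌋ = 14 → O.
Square: lon ⌊9.12303/2⌋ = 4; lat ⌊3.26115/1⌋ = 3.
Subsquare: lon ⌊1.12303/0.0833333⌋ = 13 → n; lat ⌊0.26115/0.0416667⌋ = 6 → g.
Extended square: lon ⌊0.03970/0.00833333⌋ = 4; lat ⌊0.01115/0.00416667⌋ = 2.

QO43ng42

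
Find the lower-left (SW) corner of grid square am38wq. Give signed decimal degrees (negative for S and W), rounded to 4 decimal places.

Field A=0, M=12: +0·20° lon, +12·10° lat → SW at lon -180°, lat 30°.
Square 3, 8: +3·2° lon, +8·1° lat → SW at lon -174°, lat 38°.
Subsquare w=22, q=16: +22·0.0833333° lon, +16·0.0416667° lat → SW at lon -172.167°, lat 38.6667°.
latitude 38.6667, longitude -172.1667.

38.6667, -172.1667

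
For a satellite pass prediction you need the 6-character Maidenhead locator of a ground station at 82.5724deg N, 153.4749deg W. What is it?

BR32gn

Add 180° to longitude and 90° to latitude: 26.5251, 172.5724.
Field: 26.5251/20 → 1 → B, 172.5724/10 → 17 → R; chars BR.
Square: 6.5251/2 → 3, 2.5724/1 → 2; chars 32.
Subsquare: 0.5251/0.0833333 → 6 → g, 0.5724/0.0416667 → 13 → n; chars gn.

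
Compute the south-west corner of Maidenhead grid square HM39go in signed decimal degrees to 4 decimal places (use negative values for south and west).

39.5833, -33.5000

Field H=7, M=12: +7·20° lon, +12·10° lat → SW at lon -40°, lat 30°.
Square 3, 9: +3·2° lon, +9·1° lat → SW at lon -34°, lat 39°.
Subsquare g=6, o=14: +6·0.0833333° lon, +14·0.0416667° lat → SW at lon -33.5°, lat 39.5833°.
latitude 39.5833, longitude -33.5000.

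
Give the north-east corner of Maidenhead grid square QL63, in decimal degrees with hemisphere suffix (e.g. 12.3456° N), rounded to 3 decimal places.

24.000° N, 154.000° E

Field Q=16, L=11: +16·20° lon, +11·10° lat → SW at lon 140°, lat 20°.
Square 6, 3: +6·2° lon, +3·1° lat → SW at lon 152°, lat 23°.
Cell spans 2° lon × 1° lat. NE corner is SW corner plus one full cell.
latitude 24.000° N, longitude 154.000° E.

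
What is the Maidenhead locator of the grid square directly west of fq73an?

FQ63xn

Longitude subsquare a = 0; −1 → -1, wraps to 23 = x, carry into square.
Longitude square 7; −1 → 6.
The latitude characters are unchanged.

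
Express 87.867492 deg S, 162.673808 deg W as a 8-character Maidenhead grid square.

AA82pd91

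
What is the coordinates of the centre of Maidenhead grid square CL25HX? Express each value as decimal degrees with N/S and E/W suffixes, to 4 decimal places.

25.9792° N, 135.3750° W

Field C=2, L=11: +2·20° lon, +11·10° lat → SW at lon -140°, lat 20°.
Square 2, 5: +2·2° lon, +5·1° lat → SW at lon -136°, lat 25°.
Subsquare h=7, x=23: +7·0.0833333° lon, +23·0.0416667° lat → SW at lon -135.417°, lat 25.9583°.
Cell spans 0.0833333° lon × 0.0416667° lat. Centre is SW corner plus half of each.
latitude 25.9792° N, longitude 135.3750° W.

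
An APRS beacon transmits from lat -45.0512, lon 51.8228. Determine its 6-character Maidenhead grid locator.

LE54vw

Add 180° to longitude and 90° to latitude: 231.8228, 44.9488.
Field (20°×10°, letters A–R): 231.8228/20 → 11 → L, 44.9488/10 → 4 → E; chars LE.
Square (2°×1°, digits 0–9): 11.8228/2 → 5, 4.9488/1 → 4; chars 54.
Subsquare (5′×2.5′, letters a–x): 1.8228/0.0833333 → 21 → v, 0.9488/0.0416667 → 22 → w; chars vw.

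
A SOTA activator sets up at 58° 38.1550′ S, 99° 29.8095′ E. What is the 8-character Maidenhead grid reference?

ND91ri97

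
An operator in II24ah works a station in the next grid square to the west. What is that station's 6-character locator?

II14xh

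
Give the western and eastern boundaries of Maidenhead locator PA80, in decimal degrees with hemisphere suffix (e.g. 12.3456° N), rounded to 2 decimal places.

136.00° E, 138.00° E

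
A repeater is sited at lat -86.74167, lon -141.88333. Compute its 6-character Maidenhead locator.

Offset from 180°W / 90°S: lon 38.1167°, lat 3.2583°.
Field: 38.1167/20 → 1 → B, 3.2583/10 → 0 → A; chars BA.
Square: 18.1167/2 → 9, 3.2583/1 → 3; chars 93.
Subsquare: 0.1167/0.0833333 → 1 → b, 0.2583/0.0416667 → 6 → g; chars bg.

BA93bg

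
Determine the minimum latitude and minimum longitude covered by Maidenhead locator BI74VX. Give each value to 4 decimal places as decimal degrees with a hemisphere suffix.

5.0417° S, 144.2500° W

Field B=1, I=8: +1·20° lon, +8·10° lat → SW at lon -160°, lat -10°.
Square 7, 4: +7·2° lon, +4·1° lat → SW at lon -146°, lat -6°.
Subsquare v=21, x=23: +21·0.0833333° lon, +23·0.0416667° lat → SW at lon -144.25°, lat -5.04167°.
latitude 5.0417° S, longitude 144.2500° W.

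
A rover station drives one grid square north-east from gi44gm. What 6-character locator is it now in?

GI44hn

Longitude subsquare g = 6; +1 → 7 = h.
Latitude subsquare m = 12; +1 → 13 = n.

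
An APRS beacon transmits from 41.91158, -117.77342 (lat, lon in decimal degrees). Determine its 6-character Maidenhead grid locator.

DN11cv

Offset from 180°W / 90°S: lon 62.2266°, lat 131.9116°.
Field: lon ⌊62.2266/20⌋ = 3 → D; lat ⌊131.9116/10⌋ = 13 → N.
Square: lon ⌊2.2266/2⌋ = 1; lat ⌊1.9116/1⌋ = 1.
Subsquare: lon ⌊0.2266/0.0833333⌋ = 2 → c; lat ⌊0.9116/0.0416667⌋ = 21 → v.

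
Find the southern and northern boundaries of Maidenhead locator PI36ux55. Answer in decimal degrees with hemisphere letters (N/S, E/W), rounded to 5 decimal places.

Field P=15, I=8: +15·20° lon, +8·10° lat → SW at lon 120°, lat -10°.
Square 3, 6: +3·2° lon, +6·1° lat → SW at lon 126°, lat -4°.
Subsquare u=20, x=23: +20·0.0833333° lon, +23·0.0416667° lat → SW at lon 127.667°, lat -3.04167°.
Extended square 5, 5: +5·0.00833333° lon, +5·0.00416667° lat → SW at lon 127.708°, lat -3.02083°.
Cell spans 0.00833333° lon × 0.00416667° lat.
south 3.02083° S, north 3.01667° S.

3.02083° S, 3.01667° S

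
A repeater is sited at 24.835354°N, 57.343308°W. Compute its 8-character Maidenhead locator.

Shift to the Maidenhead origin (180°W, 90°S): lon 122.65669, lat 114.83535.
Field (20°×10°, letters A–R): lon ⌊122.65669/20⌋ = 6 → G; lat ⌊114.83535/10⌋ = 11 → L.
Square (2°×1°, digits 0–9): lon ⌊2.65669/2⌋ = 1; lat ⌊4.83535/1⌋ = 4.
Subsquare (5′×2.5′, letters a–x): lon ⌊0.65669/0.0833333⌋ = 7 → h; lat ⌊0.83535/0.0416667⌋ = 20 → u.
Extended square (30″×15″, digits 0–9): lon ⌊0.07336/0.00833333⌋ = 8; lat ⌊0.00202/0.00416667⌋ = 0.

GL14hu80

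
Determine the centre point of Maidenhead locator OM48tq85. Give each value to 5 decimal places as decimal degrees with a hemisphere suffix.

38.68958° N, 109.65417° E

Field O=14, M=12: +14·20° lon, +12·10° lat → SW at lon 100°, lat 30°.
Square 4, 8: +4·2° lon, +8·1° lat → SW at lon 108°, lat 38°.
Subsquare t=19, q=16: +19·0.0833333° lon, +16·0.0416667° lat → SW at lon 109.583°, lat 38.6667°.
Extended square 8, 5: +8·0.00833333° lon, +5·0.00416667° lat → SW at lon 109.65°, lat 38.6875°.
Cell spans 0.00833333° lon × 0.00416667° lat. Centre is SW corner plus half of each.
latitude 38.68958° N, longitude 109.65417° E.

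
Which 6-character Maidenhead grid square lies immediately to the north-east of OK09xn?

OK19ao

Longitude subsquare x = 23; +1 → 24, wraps to 0 = a, carry into square.
Longitude square 0; +1 → 1.
Latitude subsquare n = 13; +1 → 14 = o.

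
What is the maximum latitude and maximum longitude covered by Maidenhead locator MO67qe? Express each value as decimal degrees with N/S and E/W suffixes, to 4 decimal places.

Field M=12, O=14: +12·20° lon, +14·10° lat → SW at lon 60°, lat 50°.
Square 6, 7: +6·2° lon, +7·1° lat → SW at lon 72°, lat 57°.
Subsquare q=16, e=4: +16·0.0833333° lon, +4·0.0416667° lat → SW at lon 73.3333°, lat 57.1667°.
Cell spans 0.0833333° lon × 0.0416667° lat. NE corner is SW corner plus one full cell.
latitude 57.2083° N, longitude 73.4167° E.

57.2083° N, 73.4167° E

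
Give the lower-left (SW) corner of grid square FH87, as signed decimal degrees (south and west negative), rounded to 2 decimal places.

-13.00, -64.00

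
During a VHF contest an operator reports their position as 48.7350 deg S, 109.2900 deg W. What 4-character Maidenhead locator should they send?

Offset from 180°W / 90°S: lon 70.71°, lat 41.27°.
Field: lon ⌊70.71/20⌋ = 3 → D; lat ⌊41.27/10⌋ = 4 → E.
Square: lon ⌊10.71/2⌋ = 5; lat ⌊1.27/1⌋ = 1.

DE51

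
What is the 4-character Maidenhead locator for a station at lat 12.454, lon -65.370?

FK72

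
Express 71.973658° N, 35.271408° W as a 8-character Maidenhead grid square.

HQ21ix73

Add 180° to longitude and 90° to latitude: 144.72859, 161.97366.
Field: lon ⌊144.72859/20⌋ = 7 → H; lat ⌊161.97366/10⌋ = 16 → Q.
Square: lon ⌊4.72859/2⌋ = 2; lat ⌊1.97366/1⌋ = 1.
Subsquare: lon ⌊0.72859/0.0833333⌋ = 8 → i; lat ⌊0.97366/0.0416667⌋ = 23 → x.
Extended square: lon ⌊0.06193/0.00833333⌋ = 7; lat ⌊0.01532/0.00416667⌋ = 3.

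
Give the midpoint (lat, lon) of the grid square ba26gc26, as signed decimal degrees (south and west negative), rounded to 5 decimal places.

Field B=1, A=0: +1·20° lon, +0·10° lat → SW at lon -160°, lat -90°.
Square 2, 6: +2·2° lon, +6·1° lat → SW at lon -156°, lat -84°.
Subsquare g=6, c=2: +6·0.0833333° lon, +2·0.0416667° lat → SW at lon -155.5°, lat -83.9167°.
Extended square 2, 6: +2·0.00833333° lon, +6·0.00416667° lat → SW at lon -155.483°, lat -83.8917°.
Cell spans 0.00833333° lon × 0.00416667° lat. Centre is SW corner plus half of each.
latitude -83.88958, longitude -155.47917.

-83.88958, -155.47917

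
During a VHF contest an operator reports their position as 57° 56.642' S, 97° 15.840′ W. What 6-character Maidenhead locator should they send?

Shift to the Maidenhead origin (180°W, 90°S): lon 82.7360, lat 32.0560.
Field (20°×10°, letters A–R): 82.7360/20 → 4 → E, 32.0560/10 → 3 → D; chars ED.
Square (2°×1°, digits 0–9): 2.7360/2 → 1, 2.0560/1 → 2; chars 12.
Subsquare (5′×2.5′, letters a–x): 0.7360/0.0833333 → 8 → i, 0.0560/0.0416667 → 1 → b; chars ib.

ED12ib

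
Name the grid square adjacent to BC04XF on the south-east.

BC14ae

Longitude subsquare x = 23; +1 → 24, wraps to 0 = a, carry into square.
Longitude square 0; +1 → 1.
Latitude subsquare f = 5; −1 → 4 = e.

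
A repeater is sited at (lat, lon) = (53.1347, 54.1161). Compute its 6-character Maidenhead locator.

LO73bd

Add 180° to longitude and 90° to latitude: 234.1161, 143.1347.
Field: 234.1161/20 → 11 → L, 143.1347/10 → 14 → O; chars LO.
Square: 14.1161/2 → 7, 3.1347/1 → 3; chars 73.
Subsquare: 0.1161/0.0833333 → 1 → b, 0.1347/0.0416667 → 3 → d; chars bd.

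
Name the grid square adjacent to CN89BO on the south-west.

Longitude subsquare b = 1; −1 → 0 = a.
Latitude subsquare o = 14; −1 → 13 = n.

CN89an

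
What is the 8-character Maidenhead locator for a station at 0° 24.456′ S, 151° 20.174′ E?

QI59qo02

Add 180° to longitude and 90° to latitude: 331.33623, 89.59240.
Field: lon ⌊331.33623/20⌋ = 16 → Q; lat ⌊89.59240/10⌋ = 8 → I.
Square: lon ⌊11.33623/2⌋ = 5; lat ⌊9.59240/1⌋ = 9.
Subsquare: lon ⌊1.33623/0.0833333⌋ = 16 → q; lat ⌊0.59240/0.0416667⌋ = 14 → o.
Extended square: lon ⌊0.00290/0.00833333⌋ = 0; lat ⌊0.00907/0.00416667⌋ = 2.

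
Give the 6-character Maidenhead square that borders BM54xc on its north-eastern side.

BM64ad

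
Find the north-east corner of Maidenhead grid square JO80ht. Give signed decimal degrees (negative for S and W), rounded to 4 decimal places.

Field J=9, O=14: +9·20° lon, +14·10° lat → SW at lon 0°, lat 50°.
Square 8, 0: +8·2° lon, +0·1° lat → SW at lon 16°, lat 50°.
Subsquare h=7, t=19: +7·0.0833333° lon, +19·0.0416667° lat → SW at lon 16.5833°, lat 50.7917°.
Cell spans 0.0833333° lon × 0.0416667° lat. NE corner is SW corner plus one full cell.
latitude 50.8333, longitude 16.6667.

50.8333, 16.6667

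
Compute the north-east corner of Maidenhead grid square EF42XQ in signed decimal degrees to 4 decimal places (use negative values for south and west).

-37.2917, -90.0000

Field E=4, F=5: +4·20° lon, +5·10° lat → SW at lon -100°, lat -40°.
Square 4, 2: +4·2° lon, +2·1° lat → SW at lon -92°, lat -38°.
Subsquare x=23, q=16: +23·0.0833333° lon, +16·0.0416667° lat → SW at lon -90.0833°, lat -37.3333°.
Cell spans 0.0833333° lon × 0.0416667° lat. NE corner is SW corner plus one full cell.
latitude -37.2917, longitude -90.0000.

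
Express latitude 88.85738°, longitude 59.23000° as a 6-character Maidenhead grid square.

Offset from 180°W / 90°S: lon 239.2300°, lat 178.8574°.
Field: 239.2300/20 → 11 → L, 178.8574/10 → 17 → R; chars LR.
Square: 19.2300/2 → 9, 8.8574/1 → 8; chars 98.
Subsquare: 1.2300/0.0833333 → 14 → o, 0.8574/0.0416667 → 20 → u; chars ou.

LR98ou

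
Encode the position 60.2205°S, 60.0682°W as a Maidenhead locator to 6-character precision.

FC99xs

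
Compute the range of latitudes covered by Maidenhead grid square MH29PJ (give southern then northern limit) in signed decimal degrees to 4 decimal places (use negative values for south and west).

-10.6250, -10.5833

Field M=12, H=7: +12·20° lon, +7·10° lat → SW at lon 60°, lat -20°.
Square 2, 9: +2·2° lon, +9·1° lat → SW at lon 64°, lat -11°.
Subsquare p=15, j=9: +15·0.0833333° lon, +9·0.0416667° lat → SW at lon 65.25°, lat -10.625°.
Cell spans 0.0833333° lon × 0.0416667° lat.
south -10.6250, north -10.5833.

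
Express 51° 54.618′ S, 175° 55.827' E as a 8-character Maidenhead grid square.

RD78xc11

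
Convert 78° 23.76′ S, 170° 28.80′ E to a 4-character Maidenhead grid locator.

Shift to the Maidenhead origin (180°W, 90°S): lon 350.48, lat 11.60.
Field: lon ⌊350.48/20⌋ = 17 → R; lat ⌊11.60/10⌋ = 1 → B.
Square: lon ⌊10.48/2⌋ = 5; lat ⌊1.60/1⌋ = 1.

RB51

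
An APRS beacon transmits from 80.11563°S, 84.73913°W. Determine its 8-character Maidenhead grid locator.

EA79pv12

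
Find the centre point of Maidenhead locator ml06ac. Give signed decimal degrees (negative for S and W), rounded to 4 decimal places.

26.1042, 60.0417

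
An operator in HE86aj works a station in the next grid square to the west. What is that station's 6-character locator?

Longitude subsquare a = 0; −1 → -1, wraps to 23 = x, carry into square.
Longitude square 8; −1 → 7.
The latitude characters are unchanged.

HE76xj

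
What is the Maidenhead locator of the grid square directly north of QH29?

Latitude square 9; +1 → 10, wraps to 0, carry into field.
Latitude field H = 7; +1 → 8 = I.
The longitude characters are unchanged.

QI20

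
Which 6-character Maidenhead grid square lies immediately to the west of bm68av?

BM58xv

Longitude subsquare a = 0; −1 → -1, wraps to 23 = x, carry into square.
Longitude square 6; −1 → 5.
The latitude characters are unchanged.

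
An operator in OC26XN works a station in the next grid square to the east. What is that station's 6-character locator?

OC36an

Longitude subsquare x = 23; +1 → 24, wraps to 0 = a, carry into square.
Longitude square 2; +1 → 3.
The latitude characters are unchanged.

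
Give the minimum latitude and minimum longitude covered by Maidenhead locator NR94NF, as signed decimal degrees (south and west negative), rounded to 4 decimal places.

84.2083, 99.0833

Field N=13, R=17: +13·20° lon, +17·10° lat → SW at lon 80°, lat 80°.
Square 9, 4: +9·2° lon, +4·1° lat → SW at lon 98°, lat 84°.
Subsquare n=13, f=5: +13·0.0833333° lon, +5·0.0416667° lat → SW at lon 99.0833°, lat 84.2083°.
latitude 84.2083, longitude 99.0833.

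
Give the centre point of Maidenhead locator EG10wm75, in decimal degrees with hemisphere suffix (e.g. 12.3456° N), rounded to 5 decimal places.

29.47708° S, 96.10417° W

Field E=4, G=6: +4·20° lon, +6·10° lat → SW at lon -100°, lat -30°.
Square 1, 0: +1·2° lon, +0·1° lat → SW at lon -98°, lat -30°.
Subsquare w=22, m=12: +22·0.0833333° lon, +12·0.0416667° lat → SW at lon -96.1667°, lat -29.5°.
Extended square 7, 5: +7·0.00833333° lon, +5·0.00416667° lat → SW at lon -96.1083°, lat -29.4792°.
Cell spans 0.00833333° lon × 0.00416667° lat. Centre is SW corner plus half of each.
latitude 29.47708° S, longitude 96.10417° W.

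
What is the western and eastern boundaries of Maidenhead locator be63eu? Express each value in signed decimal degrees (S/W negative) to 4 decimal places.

Field B=1, E=4: +1·20° lon, +4·10° lat → SW at lon -160°, lat -50°.
Square 6, 3: +6·2° lon, +3·1° lat → SW at lon -148°, lat -47°.
Subsquare e=4, u=20: +4·0.0833333° lon, +20·0.0416667° lat → SW at lon -147.667°, lat -46.1667°.
Cell spans 0.0833333° lon × 0.0416667° lat.
west -147.6667, east -147.5833.

-147.6667, -147.5833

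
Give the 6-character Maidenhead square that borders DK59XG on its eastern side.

DK69ag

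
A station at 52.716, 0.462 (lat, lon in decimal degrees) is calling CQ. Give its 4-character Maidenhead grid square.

JO02

Offset from 180°W / 90°S: lon 180.46°, lat 142.72°.
Field: 180.46/20 → 9 → J, 142.72/10 → 14 → O; chars JO.
Square: 0.46/2 → 0, 2.72/1 → 2; chars 02.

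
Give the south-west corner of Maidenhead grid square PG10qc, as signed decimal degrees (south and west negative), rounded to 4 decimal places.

Field P=15, G=6: +15·20° lon, +6·10° lat → SW at lon 120°, lat -30°.
Square 1, 0: +1·2° lon, +0·1° lat → SW at lon 122°, lat -30°.
Subsquare q=16, c=2: +16·0.0833333° lon, +2·0.0416667° lat → SW at lon 123.333°, lat -29.9167°.
latitude -29.9167, longitude 123.3333.

-29.9167, 123.3333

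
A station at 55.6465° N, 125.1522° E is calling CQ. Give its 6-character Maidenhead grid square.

Offset from 180°W / 90°S: lon 305.1522°, lat 145.6465°.
Field (20°×10°, letters A–R): lon ⌊305.1522/20⌋ = 15 → P; lat ⌊145.6465/10⌋ = 14 → O.
Square (2°×1°, digits 0–9): lon ⌊5.1522/2⌋ = 2; lat ⌊5.6465/1⌋ = 5.
Subsquare (5′×2.5′, letters a–x): lon ⌊1.1522/0.0833333⌋ = 13 → n; lat ⌊0.6465/0.0416667⌋ = 15 → p.

PO25np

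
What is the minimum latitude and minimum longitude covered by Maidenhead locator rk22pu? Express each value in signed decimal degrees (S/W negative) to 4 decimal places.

12.8333, 165.2500

Field R=17, K=10: +17·20° lon, +10·10° lat → SW at lon 160°, lat 10°.
Square 2, 2: +2·2° lon, +2·1° lat → SW at lon 164°, lat 12°.
Subsquare p=15, u=20: +15·0.0833333° lon, +20·0.0416667° lat → SW at lon 165.25°, lat 12.8333°.
latitude 12.8333, longitude 165.2500.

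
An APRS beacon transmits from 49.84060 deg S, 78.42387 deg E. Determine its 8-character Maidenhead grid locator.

ME90fd08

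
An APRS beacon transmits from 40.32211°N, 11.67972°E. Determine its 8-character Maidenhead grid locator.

JN50uh17

Add 180° to longitude and 90° to latitude: 191.67972, 130.32211.
Field: 191.67972/20 → 9 → J, 130.32211/10 → 13 → N; chars JN.
Square: 11.67972/2 → 5, 0.32211/1 → 0; chars 50.
Subsquare: 1.67972/0.0833333 → 20 → u, 0.32211/0.0416667 → 7 → h; chars uh.
Extended square: 0.01305/0.00833333 → 1, 0.03044/0.00416667 → 7; chars 17.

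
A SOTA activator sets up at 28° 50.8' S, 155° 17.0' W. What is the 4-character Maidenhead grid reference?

BG21

Add 180° to longitude and 90° to latitude: 24.72, 61.15.
Field: 24.72/20 → 1 → B, 61.15/10 → 6 → G; chars BG.
Square: 4.72/2 → 2, 1.15/1 → 1; chars 21.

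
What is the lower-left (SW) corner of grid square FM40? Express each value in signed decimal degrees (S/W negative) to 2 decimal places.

Field F=5, M=12: +5·20° lon, +12·10° lat → SW at lon -80°, lat 30°.
Square 4, 0: +4·2° lon, +0·1° lat → SW at lon -72°, lat 30°.
latitude 30.00, longitude -72.00.

30.00, -72.00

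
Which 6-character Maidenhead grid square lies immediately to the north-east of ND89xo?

ND99ap

Longitude subsquare x = 23; +1 → 24, wraps to 0 = a, carry into square.
Longitude square 8; +1 → 9.
Latitude subsquare o = 14; +1 → 15 = p.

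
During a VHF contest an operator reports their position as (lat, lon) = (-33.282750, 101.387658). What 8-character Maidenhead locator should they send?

Offset from 180°W / 90°S: lon 281.38766°, lat 56.71725°.
Field: 281.38766/20 → 14 → O, 56.71725/10 → 5 → F; chars OF.
Square: 1.38766/2 → 0, 6.71725/1 → 6; chars 06.
Subsquare: 1.38766/0.0833333 → 16 → q, 0.71725/0.0416667 → 17 → r; chars qr.
Extended square: 0.05432/0.00833333 → 6, 0.00892/0.00416667 → 2; chars 62.

OF06qr62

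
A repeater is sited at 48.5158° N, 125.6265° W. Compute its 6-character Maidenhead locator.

CN78em

Offset from 180°W / 90°S: lon 54.3735°, lat 138.5158°.
Field: lon ⌊54.3735/20⌋ = 2 → C; lat ⌊138.5158/10⌋ = 13 → N.
Square: lon ⌊14.3735/2⌋ = 7; lat ⌊8.5158/1⌋ = 8.
Subsquare: lon ⌊0.3735/0.0833333⌋ = 4 → e; lat ⌊0.5158/0.0416667⌋ = 12 → m.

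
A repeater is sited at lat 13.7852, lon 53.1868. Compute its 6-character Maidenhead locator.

Shift to the Maidenhead origin (180°W, 90°S): lon 233.1868, lat 103.7852.
Field: lon ⌊233.1868/20⌋ = 11 → L; lat ⌊103.7852/10⌋ = 10 → K.
Square: lon ⌊13.1868/2⌋ = 6; lat ⌊3.7852/1⌋ = 3.
Subsquare: lon ⌊1.1868/0.0833333⌋ = 14 → o; lat ⌊0.7852/0.0416667⌋ = 18 → s.

LK63os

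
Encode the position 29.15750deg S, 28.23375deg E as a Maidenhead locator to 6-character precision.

KG40cu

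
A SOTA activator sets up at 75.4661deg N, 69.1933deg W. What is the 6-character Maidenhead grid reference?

Offset from 180°W / 90°S: lon 110.8067°, lat 165.4661°.
Field: lon ⌊110.8067/20⌋ = 5 → F; lat ⌊165.4661/10⌋ = 16 → Q.
Square: lon ⌊10.8067/2⌋ = 5; lat ⌊5.4661/1⌋ = 5.
Subsquare: lon ⌊0.8067/0.0833333⌋ = 9 → j; lat ⌊0.4661/0.0416667⌋ = 11 → l.

FQ55jl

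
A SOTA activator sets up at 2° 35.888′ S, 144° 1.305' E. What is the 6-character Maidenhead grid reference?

QI27aj

Shift to the Maidenhead origin (180°W, 90°S): lon 324.0217, lat 87.4019.
Field (20°×10°, letters A–R): 324.0217/20 → 16 → Q, 87.4019/10 → 8 → I; chars QI.
Square (2°×1°, digits 0–9): 4.0217/2 → 2, 7.4019/1 → 7; chars 27.
Subsquare (5′×2.5′, letters a–x): 0.0217/0.0833333 → 0 → a, 0.4019/0.0416667 → 9 → j; chars aj.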